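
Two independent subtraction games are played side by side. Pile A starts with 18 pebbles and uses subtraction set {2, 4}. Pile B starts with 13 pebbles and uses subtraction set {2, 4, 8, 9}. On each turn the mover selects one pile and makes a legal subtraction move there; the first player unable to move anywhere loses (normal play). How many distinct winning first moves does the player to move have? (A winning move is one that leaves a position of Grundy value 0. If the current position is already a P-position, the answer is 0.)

Pile A, S = {2, 4}:
G(0) = 0
G(1) = mex{} = 0
G(2) = mex{0} = 1
G(3) = mex{0} = 1
G(4) = mex{1,0} = 2
G(5) = mex{1,0} = 2
G(6) = mex{2,1} = 0
G(7) = mex{2,1} = 0
G(8) = mex{0,2} = 1
G(9) = mex{0,2} = 1
G(10) = mex{1,0} = 2
G(11) = mex{1,0} = 2
G(12) = mex{2,1} = 0
G(13) = mex{2,1} = 0
G(14) = mex{0,2} = 1
G(15) = mex{0,2} = 1
G(16) = mex{1,0} = 2
G(17) = mex{1,0} = 2
G(18) = mex{2,1} = 0
G_A(18) = 0.
Pile B, S = {2, 4, 8, 9}:
n :  0  1  2  3  4  5  6  7  8  9 10 11 12 13
G :  0  0  1  1  2  2  0  0  1  1  2  2  0  0
G_B(13) = 0.
Combined Grundy value = 0 ⊕ 0 = 0.
A winning move leaves total XOR = 0, i.e. changes one component's Grundy value g to g ⊕ X where X is the current total.
Pile A: target g' = 0⊕0 = 0, but every legal move changes the Grundy value (mex property), so 0 moves.
Pile B: target g' = 0⊕0 = 0, but every legal move changes the Grundy value (mex property), so 0 moves.

0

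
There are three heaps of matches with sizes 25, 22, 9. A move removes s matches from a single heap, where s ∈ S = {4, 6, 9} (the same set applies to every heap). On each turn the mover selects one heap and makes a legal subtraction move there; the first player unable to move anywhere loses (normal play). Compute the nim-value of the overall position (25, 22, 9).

3

All heaps use S = {4, 6, 9}:
n :  0  1  2  3  4  5  6  7  8  9 10 11 12 13 14 15 16 17 18 19 20 21 22 23 24 25
G :  0  0  0  0  1  1  1  1  2  2  2  2  3  0  0  0  0  1  1  1  1  2  2  2  2  3
Heap A: G(25) = 3.
Heap B: G(22) = 2.
Heap C: G(9) = 2.
Combined Grundy value = 3 ⊕ 2 ⊕ 2 = 3.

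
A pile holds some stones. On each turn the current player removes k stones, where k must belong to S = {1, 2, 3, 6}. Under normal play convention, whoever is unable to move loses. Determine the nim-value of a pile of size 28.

n :  0  1  2  3  4  5  6  7  8  9 10 11 12 13 14 15 16 17 18 19 20 21 22 23 24 25 26 27 28
G :  0  1  2  3  0  1  2  3  0  1  2  3  0  1  2  3  0  1  2  3  0  1  2  3  0  1  2  3  0

0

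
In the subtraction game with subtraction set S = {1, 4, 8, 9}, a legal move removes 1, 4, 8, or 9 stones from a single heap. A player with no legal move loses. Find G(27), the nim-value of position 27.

3

n :  0  1  2  3  4  5  6  7  8  9 10 11 12 13 14 15 16 17 18 19 20 21 22 23 24 25 26 27
G :  0  1  0  1  2  0  1  0  1  2  3  2  0  1  2  3  2  0  1  0  1  2  0  1  0  1  2  3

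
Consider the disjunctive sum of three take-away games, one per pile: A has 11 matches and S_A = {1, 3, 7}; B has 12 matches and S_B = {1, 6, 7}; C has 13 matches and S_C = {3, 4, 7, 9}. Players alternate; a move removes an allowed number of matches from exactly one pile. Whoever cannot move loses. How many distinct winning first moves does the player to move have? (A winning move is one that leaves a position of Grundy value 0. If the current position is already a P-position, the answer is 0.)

Pile A, S = {1, 3, 7}:
n :  0  1  2  3  4  5  6  7  8  9 10 11
G :  0  1  0  1  0  1  0  1  0  1  0  1
G_A(11) = 1.
Pile B, S = {1, 6, 7}:
G(0) = 0
G(1) = mex{0} = 1
G(2) = mex{1} = 0
G(3) = mex{0} = 1
G(4) = mex{1} = 0
G(5) = mex{0} = 1
G(6) = mex{1,0} = 2
G(7) = mex{2,1,0} = 3
G(8) = mex{3,0,1} = 2
G(9) = mex{2,1,0} = 3
G(10) = mex{3,0,1} = 2
G(11) = mex{2,1,0} = 3
G(12) = mex{3,2,1} = 0
G_B(12) = 0.
Pile C, S = {3, 4, 7, 9}:
n :  0  1  2  3  4  5  6  7  8  9 10 11 12 13
G :  0  0  0  1  1  1  2  2  2  3  3  3  0  0
G_C(13) = 0.
Combined Grundy value = 1 ⊕ 0 ⊕ 0 = 1.
A winning move leaves total XOR = 0, i.e. changes one component's Grundy value g to g ⊕ X where X is the current total.
Pile A: need g' = 1⊕1 = 0. Options: 11−1→G=0, 11−3→G=0, 11−7→G=0. Hits: 3.
Pile B: need g' = 0⊕1 = 1. Options: 12−1→G=3, 12−6→G=2, 12−7→G=1. Hits: 1.
Pile C: need g' = 0⊕1 = 1. Options: 13−3→G=3, 13−4→G=3, 13−7→G=2, 13−9→G=1. Hits: 1.

5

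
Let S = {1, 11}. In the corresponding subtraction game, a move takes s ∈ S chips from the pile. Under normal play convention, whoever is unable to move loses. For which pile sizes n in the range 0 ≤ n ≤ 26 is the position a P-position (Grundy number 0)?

n :  0  1  2  3  4  5  6  7  8  9 10 11 12 13 14 15 16 17 18 19 20 21 22 23 24 25 26
G :  0  1  0  1  0  1  0  1  0  1  0  1  0  1  0  1  0  1  0  1  0  1  0  1  0  1  0
P-positions are exactly the n with G(n) = 0.

0, 2, 4, 6, 8, 10, 12, 14, 16, 18, 20, 22, 24, 26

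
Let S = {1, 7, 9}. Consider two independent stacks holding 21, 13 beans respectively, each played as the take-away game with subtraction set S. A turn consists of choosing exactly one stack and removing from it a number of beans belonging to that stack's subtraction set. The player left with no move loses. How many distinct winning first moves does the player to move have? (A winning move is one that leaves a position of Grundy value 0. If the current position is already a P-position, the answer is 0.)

0

All stacks use S = {1, 7, 9}:
n :  0  1  2  3  4  5  6  7  8  9 10 11 12 13 14 15 16 17 18 19 20 21
G :  0  1  0  1  0  1  0  1  0  1  0  1  0  1  0  1  0  1  0  1  0  1
Stack A: G(21) = 1.
Stack B: G(13) = 1.
Combined Grundy value = 1 ⊕ 1 = 0.
A winning move leaves total XOR = 0, i.e. changes one component's Grundy value g to g ⊕ X where X is the current total.
Stack A: target g' = 1⊕0 = 1, but every legal move changes the Grundy value (mex property), so 0 moves.
Stack B: target g' = 1⊕0 = 1, but every legal move changes the Grundy value (mex property), so 0 moves.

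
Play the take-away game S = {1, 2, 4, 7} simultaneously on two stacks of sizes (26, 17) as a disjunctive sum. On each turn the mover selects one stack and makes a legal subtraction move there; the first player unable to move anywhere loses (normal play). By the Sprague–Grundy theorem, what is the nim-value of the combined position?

All stacks use S = {1, 2, 4, 7}:
G(0) = 0
G(1) = mex{0} = 1
G(2) = mex{1,0} = 2
G(3) = mex{2,1} = 0
G(4) = mex{0,2,0} = 1
G(5) = mex{1,0,1} = 2
G(6) = mex{2,1,2} = 0
G(7) = mex{0,2,0,0} = 1
G(8) = mex{1,0,1,1} = 2
G(9) = mex{2,1,2,2} = 0
G(10) = mex{0,2,0,0} = 1
G(11) = mex{1,0,1,1} = 2
G(12) = mex{2,1,2,2} = 0
G(13) = mex{0,2,0,0} = 1
G(14) = mex{1,0,1,1} = 2
G(15) = mex{2,1,2,2} = 0
G(16) = mex{0,2,0,0} = 1
G(17) = mex{1,0,1,1} = 2
G(18) = mex{2,1,2,2} = 0
G(19) = mex{0,2,0,0} = 1
G(20) = mex{1,0,1,1} = 2
G(21) = mex{2,1,2,2} = 0
G(22) = mex{0,2,0,0} = 1
G(23) = mex{1,0,1,1} = 2
G(24) = mex{2,1,2,2} = 0
G(25) = mex{0,2,0,0} = 1
G(26) = mex{1,0,1,1} = 2
Stack A: G(26) = 2.
Stack B: G(17) = 2.
Combined Grundy value = 2 ⊕ 2 = 0.

0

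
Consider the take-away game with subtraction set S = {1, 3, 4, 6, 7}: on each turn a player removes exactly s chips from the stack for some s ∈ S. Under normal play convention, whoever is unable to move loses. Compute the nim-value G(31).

1

G(0) = 0
G(1) = mex{0} = 1
G(2) = mex{1} = 0
G(3) = mex{0,0} = 1
G(4) = mex{1,1,0} = 2
G(5) = mex{2,0,1} = 3
G(6) = mex{3,1,0,0} = 2
G(7) = mex{2,2,1,1,0} = 3
G(8) = mex{3,3,2,0,1} = 4
G(9) = mex{4,2,3,1,0} = 5
G(10) = mex{5,3,2,2,1} = 0
G(11) = mex{0,4,3,3,2} = 1
G(12) = mex{1,5,4,2,3} = 0
G(13) = mex{0,0,5,3,2} = 1
G(14) = mex{1,1,0,4,3} = 2
G(15) = mex{2,0,1,5,4} = 3
G(16) = mex{3,1,0,0,5} = 2
G(17) = mex{2,2,1,1,0} = 3
G(18) = mex{3,3,2,0,1} = 4
G(19) = mex{4,2,3,1,0} = 5
G(20) = mex{5,3,2,2,1} = 0
G(21) = mex{0,4,3,3,2} = 1
G(22) = mex{1,5,4,2,3} = 0
G(23) = mex{0,0,5,3,2} = 1
G(24) = mex{1,1,0,4,3} = 2
G(25) = mex{2,0,1,5,4} = 3
G(26) = mex{3,1,0,0,5} = 2
G(27) = mex{2,2,1,1,0} = 3
G(28) = mex{3,3,2,0,1} = 4
G(29) = mex{4,2,3,1,0} = 5
G(30) = mex{5,3,2,2,1} = 0
G(31) = mex{0,4,3,3,2} = 1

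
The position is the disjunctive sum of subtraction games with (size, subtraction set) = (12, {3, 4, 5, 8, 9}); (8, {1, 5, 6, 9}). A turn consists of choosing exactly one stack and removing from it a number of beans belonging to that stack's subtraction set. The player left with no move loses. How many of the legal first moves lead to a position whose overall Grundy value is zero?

Stack A, S = {3, 4, 5, 8, 9}:
n :  0  1  2  3  4  5  6  7  8  9 10 11 12
G :  0  0  0  1  1  1  2  2  2  3  3  3  0
G_A(12) = 0.
Stack B, S = {1, 5, 6, 9}:
n : 0 1 2 3 4 5 6 7 8
G : 0 1 0 1 0 1 2 3 2
G_B(8) = 2.
Combined Grundy value = 0 ⊕ 2 = 2.
A winning move leaves total XOR = 0, i.e. changes one component's Grundy value g to g ⊕ X where X is the current total.
Stack A: need g' = 0⊕2 = 2. Options: 12−3→G=3, 12−4→G=2, 12−5→G=2, 12−8→G=1, 12−9→G=1. Hits: 2.
Stack B: need g' = 2⊕2 = 0. Options: 8−1→G=3, 8−5→G=1, 8−6→G=0. Hits: 1.

3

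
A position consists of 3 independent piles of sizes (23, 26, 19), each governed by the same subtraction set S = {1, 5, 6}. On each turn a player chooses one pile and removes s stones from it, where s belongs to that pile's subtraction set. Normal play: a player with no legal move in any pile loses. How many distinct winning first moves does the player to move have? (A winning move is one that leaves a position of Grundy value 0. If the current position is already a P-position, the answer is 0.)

All piles use S = {1, 5, 6}:
n :  0  1  2  3  4  5  6  7  8  9 10 11 12 13 14 15 16 17 18 19 20 21 22 23 24 25 26
G :  0  1  0  1  0  1  2  3  2  3  2  0  1  0  1  0  1  2  3  2  3  2  0  1  0  1  0
Pile A: G(23) = 1.
Pile B: G(26) = 0.
Pile C: G(19) = 2.
Combined Grundy value = 1 ⊕ 0 ⊕ 2 = 3.
A winning move leaves total XOR = 0, i.e. changes one component's Grundy value g to g ⊕ X where X is the current total.
Pile A: need g' = 1⊕3 = 2. Options: 23−1→G=0, 23−5→G=3, 23−6→G=2. Hits: 1.
Pile B: need g' = 0⊕3 = 3. Options: 26−1→G=1, 26−5→G=2, 26−6→G=3. Hits: 1.
Pile C: need g' = 2⊕3 = 1. Options: 19−1→G=3, 19−5→G=1, 19−6→G=0. Hits: 1.

3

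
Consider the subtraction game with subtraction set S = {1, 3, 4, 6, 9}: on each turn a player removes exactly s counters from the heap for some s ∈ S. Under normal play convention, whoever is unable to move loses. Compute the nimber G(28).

n :  0  1  2  3  4  5  6  7  8  9 10 11 12 13 14 15 16 17 18 19 20 21 22 23 24 25 26 27 28
G :  0  1  0  1  2  3  2  0  1  4  3  2  0  1  0  1  2  3  2  0  1  4  3  2  0  1  0  1  2

2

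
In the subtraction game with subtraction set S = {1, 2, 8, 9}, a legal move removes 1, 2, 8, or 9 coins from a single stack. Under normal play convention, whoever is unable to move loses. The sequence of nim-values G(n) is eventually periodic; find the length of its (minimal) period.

n :  0  1  2  3  4  5  6  7  8  9 10 11 12 13 14 15 16 17 18 19 20 21
G :  0  1  2  0  1  2  0  1  2  3  0  1  2  0  1  2  0  1  2  3  0  1
G(n+10) = G(n) holds for n = 0,…,8 (a full window of length max(S) = 9), so the sequence is purely periodic with period 10.

10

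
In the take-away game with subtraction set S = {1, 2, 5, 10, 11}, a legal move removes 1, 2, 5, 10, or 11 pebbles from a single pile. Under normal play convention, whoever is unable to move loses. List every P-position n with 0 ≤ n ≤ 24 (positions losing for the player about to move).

0, 3, 6, 9, 12, 15, 18, 21, 24

n :  0  1  2  3  4  5  6  7  8  9 10 11 12 13 14 15 16 17 18 19 20 21 22 23 24
G :  0  1  2  0  1  2  0  1  2  0  1  2  0  1  2  0  1  2  0  1  2  0  1  2  0
P-positions are exactly the n with G(n) = 0.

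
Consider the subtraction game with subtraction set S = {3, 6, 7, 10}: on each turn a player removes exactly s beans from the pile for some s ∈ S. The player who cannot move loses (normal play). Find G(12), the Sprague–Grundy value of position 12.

4

G(0) = 0
G(1) = mex{} = 0
G(2) = mex{} = 0
G(3) = mex{0} = 1
G(4) = mex{0} = 1
G(5) = mex{0} = 1
G(6) = mex{1,0} = 2
G(7) = mex{1,0,0} = 2
G(8) = mex{1,0,0} = 2
G(9) = mex{2,1,0} = 3
G(10) = mex{2,1,1,0} = 3
G(11) = mex{2,1,1,0} = 3
G(12) = mex{3,2,1,0} = 4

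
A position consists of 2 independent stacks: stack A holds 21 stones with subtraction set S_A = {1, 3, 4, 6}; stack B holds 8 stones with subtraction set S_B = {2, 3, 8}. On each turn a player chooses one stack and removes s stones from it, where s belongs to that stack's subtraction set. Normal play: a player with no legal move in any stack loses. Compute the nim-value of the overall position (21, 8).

1

Stack A, S = {1, 3, 4, 6}:
G(0) = 0
G(1) = mex{0} = 1
G(2) = mex{1} = 0
G(3) = mex{0,0} = 1
G(4) = mex{1,1,0} = 2
G(5) = mex{2,0,1} = 3
G(6) = mex{3,1,0,0} = 2
G(7) = mex{2,2,1,1} = 0
G(8) = mex{0,3,2,0} = 1
G(9) = mex{1,2,3,1} = 0
G(10) = mex{0,0,2,2} = 1
G(11) = mex{1,1,0,3} = 2
G(12) = mex{2,0,1,2} = 3
G(13) = mex{3,1,0,0} = 2
G(14) = mex{2,2,1,1} = 0
G(15) = mex{0,3,2,0} = 1
G(16) = mex{1,2,3,1} = 0
G(17) = mex{0,0,2,2} = 1
G(18) = mex{1,1,0,3} = 2
G(19) = mex{2,0,1,2} = 3
G(20) = mex{3,1,0,0} = 2
G(21) = mex{2,2,1,1} = 0
G_A(21) = 0.
Stack B, S = {2, 3, 8}:
n : 0 1 2 3 4 5 6 7 8
G : 0 0 1 1 2 0 0 1 1
G_B(8) = 1.
Combined Grundy value = 0 ⊕ 1 = 1.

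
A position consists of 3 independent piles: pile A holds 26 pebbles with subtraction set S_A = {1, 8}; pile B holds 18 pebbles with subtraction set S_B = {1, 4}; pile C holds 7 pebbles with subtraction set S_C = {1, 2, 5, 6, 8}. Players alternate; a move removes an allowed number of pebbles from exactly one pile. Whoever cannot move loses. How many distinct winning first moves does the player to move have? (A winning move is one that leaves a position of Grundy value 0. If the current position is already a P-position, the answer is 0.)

Pile A, S = {1, 8}:
n :  0  1  2  3  4  5  6  7  8  9 10 11 12 13 14 15 16 17 18 19 20 21 22 23 24 25 26
G :  0  1  0  1  0  1  0  1  2  0  1  0  1  0  1  0  1  2  0  1  0  1  0  1  0  1  2
G_A(26) = 2.
Pile B, S = {1, 4}:
G(0) = 0
G(1) = mex{0} = 1
G(2) = mex{1} = 0
G(3) = mex{0} = 1
G(4) = mex{1,0} = 2
G(5) = mex{2,1} = 0
G(6) = mex{0,0} = 1
G(7) = mex{1,1} = 0
G(8) = mex{0,2} = 1
G(9) = mex{1,0} = 2
G(10) = mex{2,1} = 0
G(11) = mex{0,0} = 1
G(12) = mex{1,1} = 0
G(13) = mex{0,2} = 1
G(14) = mex{1,0} = 2
G(15) = mex{2,1} = 0
G(16) = mex{0,0} = 1
G(17) = mex{1,1} = 0
G(18) = mex{0,2} = 1
G_B(18) = 1.
Pile C, S = {1, 2, 5, 6, 8}:
G(0) = 0
G(1) = mex{0} = 1
G(2) = mex{1,0} = 2
G(3) = mex{2,1} = 0
G(4) = mex{0,2} = 1
G(5) = mex{1,0,0} = 2
G(6) = mex{2,1,1,0} = 3
G(7) = mex{3,2,2,1} = 0
G_C(7) = 0.
Combined Grundy value = 2 ⊕ 1 ⊕ 0 = 3.
A winning move leaves total XOR = 0, i.e. changes one component's Grundy value g to g ⊕ X where X is the current total.
Pile A: need g' = 2⊕3 = 1. Options: 26−1→G=1, 26−8→G=0. Hits: 1.
Pile B: need g' = 1⊕3 = 2. Options: 18−1→G=0, 18−4→G=2. Hits: 1.
Pile C: need g' = 0⊕3 = 3. Options: 7−1→G=3, 7−2→G=2, 7−5→G=2, 7−6→G=1. Hits: 1.

3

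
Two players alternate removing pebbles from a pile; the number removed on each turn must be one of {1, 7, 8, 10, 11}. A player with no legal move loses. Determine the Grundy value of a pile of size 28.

2

n :  0  1  2  3  4  5  6  7  8  9 10 11 12 13 14 15 16 17 18 19 20 21 22 23 24 25 26 27 28
G :  0  1  0  1  0  1  0  1  2  3  2  3  2  3  2  3  4  5  0  1  0  1  0  1  0  1  2  3  2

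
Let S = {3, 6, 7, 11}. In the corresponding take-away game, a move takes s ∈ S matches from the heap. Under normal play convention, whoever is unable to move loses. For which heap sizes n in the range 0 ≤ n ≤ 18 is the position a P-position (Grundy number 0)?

n :  0  1  2  3  4  5  6  7  8  9 10 11 12 13 14 15 16 17 18
G :  0  0  0  1  1  1  2  2  2  3  0  3  4  1  0  0  2  1  1
P-positions are exactly the n with G(n) = 0.

0, 1, 2, 10, 14, 15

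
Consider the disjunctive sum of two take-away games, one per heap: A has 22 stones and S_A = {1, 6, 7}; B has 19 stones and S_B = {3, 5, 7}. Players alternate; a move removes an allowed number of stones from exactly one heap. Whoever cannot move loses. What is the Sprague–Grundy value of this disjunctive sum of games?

1

Heap A, S = {1, 6, 7}:
n :  0  1  2  3  4  5  6  7  8  9 10 11 12 13 14 15 16 17 18 19 20 21 22
G :  0  1  0  1  0  1  2  3  2  3  2  3  0  1  0  1  0  1  2  3  2  3  2
G_A(22) = 2.
Heap B, S = {3, 5, 7}:
G(0) = 0
G(1) = mex{} = 0
G(2) = mex{} = 0
G(3) = mex{0} = 1
G(4) = mex{0} = 1
G(5) = mex{0,0} = 1
G(6) = mex{1,0} = 2
G(7) = mex{1,0,0} = 2
G(8) = mex{1,1,0} = 2
G(9) = mex{2,1,0} = 3
G(10) = mex{2,1,1} = 0
G(11) = mex{2,2,1} = 0
G(12) = mex{3,2,1} = 0
G(13) = mex{0,2,2} = 1
G(14) = mex{0,3,2} = 1
G(15) = mex{0,0,2} = 1
G(16) = mex{1,0,3} = 2
G(17) = mex{1,0,0} = 2
G(18) = mex{1,1,0} = 2
G(19) = mex{2,1,0} = 3
G_B(19) = 3.
Combined Grundy value = 2 ⊕ 3 = 1.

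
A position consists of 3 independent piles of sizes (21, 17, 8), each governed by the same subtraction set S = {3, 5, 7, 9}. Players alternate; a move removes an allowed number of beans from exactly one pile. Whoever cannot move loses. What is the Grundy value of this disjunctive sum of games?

0

All piles use S = {3, 5, 7, 9}:
n :  0  1  2  3  4  5  6  7  8  9 10 11 12 13 14 15 16 17 18 19 20 21
G :  0  0  0  1  1  1  2  2  2  3  3  3  0  0  0  1  1  1  2  2  2  3
Pile A: G(21) = 3.
Pile B: G(17) = 1.
Pile C: G(8) = 2.
Combined Grundy value = 3 ⊕ 1 ⊕ 2 = 0.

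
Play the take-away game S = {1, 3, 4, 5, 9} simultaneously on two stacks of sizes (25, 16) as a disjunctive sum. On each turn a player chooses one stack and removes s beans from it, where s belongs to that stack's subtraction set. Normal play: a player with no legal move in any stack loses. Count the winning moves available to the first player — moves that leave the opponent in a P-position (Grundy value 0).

3

All stacks use S = {1, 3, 4, 5, 9}:
n :  0  1  2  3  4  5  6  7  8  9 10 11 12 13 14 15 16 17 18 19 20 21 22 23 24 25
G :  0  1  0  1  2  3  2  3  0  1  0  1  2  3  2  3  0  1  0  1  2  3  2  3  0  1
Stack A: G(25) = 1.
Stack B: G(16) = 0.
Combined Grundy value = 1 ⊕ 0 = 1.
A winning move leaves total XOR = 0, i.e. changes one component's Grundy value g to g ⊕ X where X is the current total.
Stack A: need g' = 1⊕1 = 0. Options: 25−1→G=0, 25−3→G=2, 25−4→G=3, 25−5→G=2, 25−9→G=0. Hits: 2.
Stack B: need g' = 0⊕1 = 1. Options: 16−1→G=3, 16−3→G=3, 16−4→G=2, 16−5→G=1, 16−9→G=3. Hits: 1.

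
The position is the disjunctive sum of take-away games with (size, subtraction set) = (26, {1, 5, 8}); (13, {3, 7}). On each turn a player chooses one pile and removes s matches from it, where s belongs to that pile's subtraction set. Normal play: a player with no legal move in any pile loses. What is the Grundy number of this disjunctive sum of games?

1

Pile A, S = {1, 5, 8}:
n :  0  1  2  3  4  5  6  7  8  9 10 11 12 13 14 15 16 17 18 19 20 21 22 23 24 25 26
G :  0  1  0  1  0  1  0  1  2  3  2  3  2  0  1  0  1  0  1  0  1  2  3  2  3  2  0
G_A(26) = 0.
Pile B, S = {3, 7}:
G(0) = 0
G(1) = mex{} = 0
G(2) = mex{} = 0
G(3) = mex{0} = 1
G(4) = mex{0} = 1
G(5) = mex{0} = 1
G(6) = mex{1} = 0
G(7) = mex{1,0} = 2
G(8) = mex{1,0} = 2
G(9) = mex{0,0} = 1
G(10) = mex{2,1} = 0
G(11) = mex{2,1} = 0
G(12) = mex{1,1} = 0
G(13) = mex{0,0} = 1
G_B(13) = 1.
Combined Grundy value = 0 ⊕ 1 = 1.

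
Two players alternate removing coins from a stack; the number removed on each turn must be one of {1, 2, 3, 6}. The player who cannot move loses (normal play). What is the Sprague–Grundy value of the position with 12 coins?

0

G(0) = 0
G(1) = mex{0} = 1
G(2) = mex{1,0} = 2
G(3) = mex{2,1,0} = 3
G(4) = mex{3,2,1} = 0
G(5) = mex{0,3,2} = 1
G(6) = mex{1,0,3,0} = 2
G(7) = mex{2,1,0,1} = 3
G(8) = mex{3,2,1,2} = 0
G(9) = mex{0,3,2,3} = 1
G(10) = mex{1,0,3,0} = 2
G(11) = mex{2,1,0,1} = 3
G(12) = mex{3,2,1,2} = 0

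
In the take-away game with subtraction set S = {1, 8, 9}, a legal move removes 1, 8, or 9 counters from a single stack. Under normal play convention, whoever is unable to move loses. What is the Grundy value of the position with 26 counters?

2

G(0) = 0
G(1) = mex{0} = 1
G(2) = mex{1} = 0
G(3) = mex{0} = 1
G(4) = mex{1} = 0
G(5) = mex{0} = 1
G(6) = mex{1} = 0
G(7) = mex{0} = 1
G(8) = mex{1,0} = 2
G(9) = mex{2,1,0} = 3
G(10) = mex{3,0,1} = 2
G(11) = mex{2,1,0} = 3
G(12) = mex{3,0,1} = 2
G(13) = mex{2,1,0} = 3
G(14) = mex{3,0,1} = 2
G(15) = mex{2,1,0} = 3
G(16) = mex{3,2,1} = 0
G(17) = mex{0,3,2} = 1
G(18) = mex{1,2,3} = 0
G(19) = mex{0,3,2} = 1
G(20) = mex{1,2,3} = 0
G(21) = mex{0,3,2} = 1
G(22) = mex{1,2,3} = 0
G(23) = mex{0,3,2} = 1
G(24) = mex{1,0,3} = 2
G(25) = mex{2,1,0} = 3
G(26) = mex{3,0,1} = 2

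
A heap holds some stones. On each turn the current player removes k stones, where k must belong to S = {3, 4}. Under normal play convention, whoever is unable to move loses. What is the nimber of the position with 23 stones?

G(0) = 0
G(1) = mex{} = 0
G(2) = mex{} = 0
G(3) = mex{0} = 1
G(4) = mex{0,0} = 1
G(5) = mex{0,0} = 1
G(6) = mex{1,0} = 2
G(7) = mex{1,1} = 0
G(8) = mex{1,1} = 0
G(9) = mex{2,1} = 0
G(10) = mex{0,2} = 1
G(11) = mex{0,0} = 1
G(12) = mex{0,0} = 1
G(13) = mex{1,0} = 2
G(14) = mex{1,1} = 0
G(15) = mex{1,1} = 0
G(16) = mex{2,1} = 0
G(17) = mex{0,2} = 1
G(18) = mex{0,0} = 1
G(19) = mex{0,0} = 1
G(20) = mex{1,0} = 2
G(21) = mex{1,1} = 0
G(22) = mex{1,1} = 0
G(23) = mex{2,1} = 0

0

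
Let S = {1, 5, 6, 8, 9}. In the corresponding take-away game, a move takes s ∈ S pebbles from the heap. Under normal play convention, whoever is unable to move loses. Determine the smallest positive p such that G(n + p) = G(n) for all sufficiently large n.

14

n :  0  1  2  3  4  5  6  7  8  9 10 11 12 13 14 15 16 17 18 19 20 21 22 23 24 25 26 27 28 29
G :  0  1  0  1  0  1  2  3  2  3  2  3  4  5  0  1  0  1  0  1  2  3  2  3  2  3  4  5  0  1
G(n+14) = G(n) holds for n = 0,…,8 (a full window of length max(S) = 9), so the sequence is purely periodic with period 14.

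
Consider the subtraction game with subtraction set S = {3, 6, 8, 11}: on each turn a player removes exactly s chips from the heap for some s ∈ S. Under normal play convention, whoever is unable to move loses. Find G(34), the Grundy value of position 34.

2

n :  0  1  2  3  4  5  6  7  8  9 10 11 12 13 14 15 16 17 18 19 20 21 22 23 24 25 26 27 28 29 30 31 32 33 34
G :  0  0  0  1  1  1  2  2  2  3  3  3  4  4  0  0  0  1  1  1  2  2  2  3  3  3  4  4  0  0  0  1  1  1  2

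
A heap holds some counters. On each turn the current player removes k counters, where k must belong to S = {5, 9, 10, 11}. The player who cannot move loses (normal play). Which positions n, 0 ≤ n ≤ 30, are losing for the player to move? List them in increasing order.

n :  0  1  2  3  4  5  6  7  8  9 10 11 12 13 14 15 16 17 18 19 20 21 22 23 24 25 26 27 28 29 30
G :  0  0  0  0  0  1  1  1  1  1  2  2  2  2  2  3  0  0  0  0  0  1  1  1  1  1  2  2  2  2  2
P-positions are exactly the n with G(n) = 0.

0, 1, 2, 3, 4, 16, 17, 18, 19, 20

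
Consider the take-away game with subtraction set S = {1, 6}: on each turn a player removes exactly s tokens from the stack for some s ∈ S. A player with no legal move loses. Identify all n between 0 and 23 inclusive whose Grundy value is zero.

G(0) = 0
G(1) = mex{0} = 1
G(2) = mex{1} = 0
G(3) = mex{0} = 1
G(4) = mex{1} = 0
G(5) = mex{0} = 1
G(6) = mex{1,0} = 2
G(7) = mex{2,1} = 0
G(8) = mex{0,0} = 1
G(9) = mex{1,1} = 0
G(10) = mex{0,0} = 1
G(11) = mex{1,1} = 0
G(12) = mex{0,2} = 1
G(13) = mex{1,0} = 2
G(14) = mex{2,1} = 0
G(15) = mex{0,0} = 1
G(16) = mex{1,1} = 0
G(17) = mex{0,0} = 1
G(18) = mex{1,1} = 0
G(19) = mex{0,2} = 1
G(20) = mex{1,0} = 2
G(21) = mex{2,1} = 0
G(22) = mex{0,0} = 1
G(23) = mex{1,1} = 0
P-positions are exactly the n with G(n) = 0.

0, 2, 4, 7, 9, 11, 14, 16, 18, 21, 23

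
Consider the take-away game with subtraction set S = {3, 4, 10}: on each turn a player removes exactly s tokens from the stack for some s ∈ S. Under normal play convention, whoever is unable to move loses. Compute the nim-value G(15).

0

G(0) = 0
G(1) = mex{} = 0
G(2) = mex{} = 0
G(3) = mex{0} = 1
G(4) = mex{0,0} = 1
G(5) = mex{0,0} = 1
G(6) = mex{1,0} = 2
G(7) = mex{1,1} = 0
G(8) = mex{1,1} = 0
G(9) = mex{2,1} = 0
G(10) = mex{0,2,0} = 1
G(11) = mex{0,0,0} = 1
G(12) = mex{0,0,0} = 1
G(13) = mex{1,0,1} = 2
G(14) = mex{1,1,1} = 0
G(15) = mex{1,1,1} = 0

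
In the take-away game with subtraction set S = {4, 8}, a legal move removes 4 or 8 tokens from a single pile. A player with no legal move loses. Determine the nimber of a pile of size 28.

n :  0  1  2  3  4  5  6  7  8  9 10 11 12 13 14 15 16 17 18 19 20 21 22 23 24 25 26 27 28
G :  0  0  0  0  1  1  1  1  2  2  2  2  0  0  0  0  1  1  1  1  2  2  2  2  0  0  0  0  1

1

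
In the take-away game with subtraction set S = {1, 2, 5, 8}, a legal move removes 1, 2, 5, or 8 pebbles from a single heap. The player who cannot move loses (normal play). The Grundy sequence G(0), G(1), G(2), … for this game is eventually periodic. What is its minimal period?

n :  0  1  2  3  4  5  6  7  8  9 10 11 12 13 14
G :  0  1  2  0  1  2  0  1  2  0  1  2  0  1  2
G(n+3) = G(n) holds for n = 0,…,7 (a full window of length max(S) = 8), so the sequence is purely periodic with period 3.

3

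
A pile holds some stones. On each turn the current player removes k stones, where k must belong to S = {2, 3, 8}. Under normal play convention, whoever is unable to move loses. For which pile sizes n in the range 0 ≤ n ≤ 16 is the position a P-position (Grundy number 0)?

n :  0  1  2  3  4  5  6  7  8  9 10 11 12 13 14 15 16
G :  0  0  1  1  2  0  0  1  1  2  0  0  1  1  2  0  0
P-positions are exactly the n with G(n) = 0.

0, 1, 5, 6, 10, 11, 15, 16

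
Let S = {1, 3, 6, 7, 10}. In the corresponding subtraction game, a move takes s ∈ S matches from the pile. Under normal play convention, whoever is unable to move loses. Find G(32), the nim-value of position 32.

G(0) = 0
G(1) = mex{0} = 1
G(2) = mex{1} = 0
G(3) = mex{0,0} = 1
G(4) = mex{1,1} = 0
G(5) = mex{0,0} = 1
G(6) = mex{1,1,0} = 2
G(7) = mex{2,0,1,0} = 3
G(8) = mex{3,1,0,1} = 2
G(9) = mex{2,2,1,0} = 3
G(10) = mex{3,3,0,1,0} = 2
G(11) = mex{2,2,1,0,1} = 3
G(12) = mex{3,3,2,1,0} = 4
G(13) = mex{4,2,3,2,1} = 0
G(14) = mex{0,3,2,3,0} = 1
G(15) = mex{1,4,3,2,1} = 0
G(16) = mex{0,0,2,3,2} = 1
G(17) = mex{1,1,3,2,3} = 0
G(18) = mex{0,0,4,3,2} = 1
G(19) = mex{1,1,0,4,3} = 2
G(20) = mex{2,0,1,0,2} = 3
G(21) = mex{3,1,0,1,3} = 2
G(22) = mex{2,2,1,0,4} = 3
G(23) = mex{3,3,0,1,0} = 2
G(24) = mex{2,2,1,0,1} = 3
G(25) = mex{3,3,2,1,0} = 4
G(26) = mex{4,2,3,2,1} = 0
G(27) = mex{0,3,2,3,0} = 1
G(28) = mex{1,4,3,2,1} = 0
G(29) = mex{0,0,2,3,2} = 1
G(30) = mex{1,1,3,2,3} = 0
G(31) = mex{0,0,4,3,2} = 1
G(32) = mex{1,1,0,4,3} = 2

2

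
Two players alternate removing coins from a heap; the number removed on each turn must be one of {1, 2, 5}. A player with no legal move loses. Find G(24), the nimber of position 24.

G(0) = 0
G(1) = mex{0} = 1
G(2) = mex{1,0} = 2
G(3) = mex{2,1} = 0
G(4) = mex{0,2} = 1
G(5) = mex{1,0,0} = 2
G(6) = mex{2,1,1} = 0
G(7) = mex{0,2,2} = 1
G(8) = mex{1,0,0} = 2
G(9) = mex{2,1,1} = 0
G(10) = mex{0,2,2} = 1
G(11) = mex{1,0,0} = 2
G(12) = mex{2,1,1} = 0
G(13) = mex{0,2,2} = 1
G(14) = mex{1,0,0} = 2
G(15) = mex{2,1,1} = 0
G(16) = mex{0,2,2} = 1
G(17) = mex{1,0,0} = 2
G(18) = mex{2,1,1} = 0
G(19) = mex{0,2,2} = 1
G(20) = mex{1,0,0} = 2
G(21) = mex{2,1,1} = 0
G(22) = mex{0,2,2} = 1
G(23) = mex{1,0,0} = 2
G(24) = mex{2,1,1} = 0

0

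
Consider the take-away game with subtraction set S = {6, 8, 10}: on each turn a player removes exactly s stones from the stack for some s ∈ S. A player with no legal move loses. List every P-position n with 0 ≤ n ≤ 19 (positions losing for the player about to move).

n :  0  1  2  3  4  5  6  7  8  9 10 11 12 13 14 15 16 17 18 19
G :  0  0  0  0  0  0  1  1  1  1  1  1  2  2  2  2  0  0  0  0
P-positions are exactly the n with G(n) = 0.

0, 1, 2, 3, 4, 5, 16, 17, 18, 19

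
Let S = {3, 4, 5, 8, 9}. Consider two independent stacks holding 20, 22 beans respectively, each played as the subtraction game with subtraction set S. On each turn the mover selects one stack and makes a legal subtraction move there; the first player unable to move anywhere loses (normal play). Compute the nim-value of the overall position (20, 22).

All stacks use S = {3, 4, 5, 8, 9}:
G(0) = 0
G(1) = mex{} = 0
G(2) = mex{} = 0
G(3) = mex{0} = 1
G(4) = mex{0,0} = 1
G(5) = mex{0,0,0} = 1
G(6) = mex{1,0,0} = 2
G(7) = mex{1,1,0} = 2
G(8) = mex{1,1,1,0} = 2
G(9) = mex{2,1,1,0,0} = 3
G(10) = mex{2,2,1,0,0} = 3
G(11) = mex{2,2,2,1,0} = 3
G(12) = mex{3,2,2,1,1} = 0
G(13) = mex{3,3,2,1,1} = 0
G(14) = mex{3,3,3,2,1} = 0
G(15) = mex{0,3,3,2,2} = 1
G(16) = mex{0,0,3,2,2} = 1
G(17) = mex{0,0,0,3,2} = 1
G(18) = mex{1,0,0,3,3} = 2
G(19) = mex{1,1,0,3,3} = 2
G(20) = mex{1,1,1,0,3} = 2
G(21) = mex{2,1,1,0,0} = 3
G(22) = mex{2,2,1,0,0} = 3
Stack A: G(20) = 2.
Stack B: G(22) = 3.
Combined Grundy value = 2 ⊕ 3 = 1.

1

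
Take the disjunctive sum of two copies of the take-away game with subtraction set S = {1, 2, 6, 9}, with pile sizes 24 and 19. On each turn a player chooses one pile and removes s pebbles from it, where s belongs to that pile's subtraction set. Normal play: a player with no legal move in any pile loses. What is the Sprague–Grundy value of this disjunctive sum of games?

2

All piles use S = {1, 2, 6, 9}:
G(0) = 0
G(1) = mex{0} = 1
G(2) = mex{1,0} = 2
G(3) = mex{2,1} = 0
G(4) = mex{0,2} = 1
G(5) = mex{1,0} = 2
G(6) = mex{2,1,0} = 3
G(7) = mex{3,2,1} = 0
G(8) = mex{0,3,2} = 1
G(9) = mex{1,0,0,0} = 2
G(10) = mex{2,1,1,1} = 0
G(11) = mex{0,2,2,2} = 1
G(12) = mex{1,0,3,0} = 2
G(13) = mex{2,1,0,1} = 3
G(14) = mex{3,2,1,2} = 0
G(15) = mex{0,3,2,3} = 1
G(16) = mex{1,0,0,0} = 2
G(17) = mex{2,1,1,1} = 0
G(18) = mex{0,2,2,2} = 1
G(19) = mex{1,0,3,0} = 2
G(20) = mex{2,1,0,1} = 3
G(21) = mex{3,2,1,2} = 0
G(22) = mex{0,3,2,3} = 1
G(23) = mex{1,0,0,0} = 2
G(24) = mex{2,1,1,1} = 0
Pile A: G(24) = 0.
Pile B: G(19) = 2.
Combined Grundy value = 0 ⊕ 2 = 2.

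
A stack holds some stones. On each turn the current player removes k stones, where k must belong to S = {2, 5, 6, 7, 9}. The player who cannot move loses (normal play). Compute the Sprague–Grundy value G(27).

n :  0  1  2  3  4  5  6  7  8  9 10 11 12 13 14 15 16 17 18 19 20 21 22 23 24 25 26 27
G :  0  0  1  1  0  2  1  3  2  2  3  3  0  4  1  0  0  1  1  2  2  3  3  2  4  3  0  0

0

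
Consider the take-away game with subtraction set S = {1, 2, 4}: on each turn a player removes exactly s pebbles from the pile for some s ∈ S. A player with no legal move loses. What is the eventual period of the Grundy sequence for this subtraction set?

3

n :  0  1  2  3  4  5  6  7  8  9 10 11 12 13 14
G :  0  1  2  0  1  2  0  1  2  0  1  2  0  1  2
G(n+3) = G(n) holds for n = 0,…,3 (a full window of length max(S) = 4), so the sequence is purely periodic with period 3.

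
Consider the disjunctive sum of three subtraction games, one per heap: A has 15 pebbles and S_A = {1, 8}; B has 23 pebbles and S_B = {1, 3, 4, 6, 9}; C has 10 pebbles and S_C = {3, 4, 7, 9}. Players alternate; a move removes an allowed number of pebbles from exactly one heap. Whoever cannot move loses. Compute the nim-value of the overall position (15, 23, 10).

1

Heap A, S = {1, 8}:
G(0) = 0
G(1) = mex{0} = 1
G(2) = mex{1} = 0
G(3) = mex{0} = 1
G(4) = mex{1} = 0
G(5) = mex{0} = 1
G(6) = mex{1} = 0
G(7) = mex{0} = 1
G(8) = mex{1,0} = 2
G(9) = mex{2,1} = 0
G(10) = mex{0,0} = 1
G(11) = mex{1,1} = 0
G(12) = mex{0,0} = 1
G(13) = mex{1,1} = 0
G(14) = mex{0,0} = 1
G(15) = mex{1,1} = 0
G_A(15) = 0.
Heap B, S = {1, 3, 4, 6, 9}:
G(0) = 0
G(1) = mex{0} = 1
G(2) = mex{1} = 0
G(3) = mex{0,0} = 1
G(4) = mex{1,1,0} = 2
G(5) = mex{2,0,1} = 3
G(6) = mex{3,1,0,0} = 2
G(7) = mex{2,2,1,1} = 0
G(8) = mex{0,3,2,0} = 1
G(9) = mex{1,2,3,1,0} = 4
G(10) = mex{4,0,2,2,1} = 3
G(11) = mex{3,1,0,3,0} = 2
G(12) = mex{2,4,1,2,1} = 0
G(13) = mex{0,3,4,0,2} = 1
G(14) = mex{1,2,3,1,3} = 0
G(15) = mex{0,0,2,4,2} = 1
G(16) = mex{1,1,0,3,0} = 2
G(17) = mex{2,0,1,2,1} = 3
G(18) = mex{3,1,0,0,4} = 2
G(19) = mex{2,2,1,1,3} = 0
G(20) = mex{0,3,2,0,2} = 1
G(21) = mex{1,2,3,1,0} = 4
G(22) = mex{4,0,2,2,1} = 3
G(23) = mex{3,1,0,3,0} = 2
G_B(23) = 2.
Heap C, S = {3, 4, 7, 9}:
n :  0  1  2  3  4  5  6  7  8  9 10
G :  0  0  0  1  1  1  2  2  2  3  3
G_C(10) = 3.
Combined Grundy value = 0 ⊕ 2 ⊕ 3 = 1.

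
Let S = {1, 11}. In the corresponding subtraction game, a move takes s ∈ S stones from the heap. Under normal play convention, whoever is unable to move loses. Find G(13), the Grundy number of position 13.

1

G(0) = 0
G(1) = mex{0} = 1
G(2) = mex{1} = 0
G(3) = mex{0} = 1
G(4) = mex{1} = 0
G(5) = mex{0} = 1
G(6) = mex{1} = 0
G(7) = mex{0} = 1
G(8) = mex{1} = 0
G(9) = mex{0} = 1
G(10) = mex{1} = 0
G(11) = mex{0,0} = 1
G(12) = mex{1,1} = 0
G(13) = mex{0,0} = 1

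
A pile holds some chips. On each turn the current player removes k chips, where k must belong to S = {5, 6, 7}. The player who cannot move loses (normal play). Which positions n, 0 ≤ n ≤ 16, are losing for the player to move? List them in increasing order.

n :  0  1  2  3  4  5  6  7  8  9 10 11 12 13 14 15 16
G :  0  0  0  0  0  1  1  1  1  1  2  2  0  0  0  0  0
P-positions are exactly the n with G(n) = 0.

0, 1, 2, 3, 4, 12, 13, 14, 15, 16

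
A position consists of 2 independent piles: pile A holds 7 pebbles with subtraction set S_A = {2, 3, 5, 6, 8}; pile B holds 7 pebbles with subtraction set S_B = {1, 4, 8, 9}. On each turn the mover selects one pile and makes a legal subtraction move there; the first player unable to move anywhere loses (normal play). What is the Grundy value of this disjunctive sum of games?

Pile A, S = {2, 3, 5, 6, 8}:
n : 0 1 2 3 4 5 6 7
G : 0 0 1 1 2 2 3 3
G_A(7) = 3.
Pile B, S = {1, 4, 8, 9}:
G(0) = 0
G(1) = mex{0} = 1
G(2) = mex{1} = 0
G(3) = mex{0} = 1
G(4) = mex{1,0} = 2
G(5) = mex{2,1} = 0
G(6) = mex{0,0} = 1
G(7) = mex{1,1} = 0
G_B(7) = 0.
Combined Grundy value = 3 ⊕ 0 = 3.

3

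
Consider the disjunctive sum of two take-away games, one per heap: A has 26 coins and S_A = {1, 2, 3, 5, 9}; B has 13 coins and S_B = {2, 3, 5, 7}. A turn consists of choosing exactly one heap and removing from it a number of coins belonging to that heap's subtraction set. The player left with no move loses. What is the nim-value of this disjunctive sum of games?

0

Heap A, S = {1, 2, 3, 5, 9}:
G(0) = 0
G(1) = mex{0} = 1
G(2) = mex{1,0} = 2
G(3) = mex{2,1,0} = 3
G(4) = mex{3,2,1} = 0
G(5) = mex{0,3,2,0} = 1
G(6) = mex{1,0,3,1} = 2
G(7) = mex{2,1,0,2} = 3
G(8) = mex{3,2,1,3} = 0
G(9) = mex{0,3,2,0,0} = 1
G(10) = mex{1,0,3,1,1} = 2
G(11) = mex{2,1,0,2,2} = 3
G(12) = mex{3,2,1,3,3} = 0
G(13) = mex{0,3,2,0,0} = 1
G(14) = mex{1,0,3,1,1} = 2
G(15) = mex{2,1,0,2,2} = 3
G(16) = mex{3,2,1,3,3} = 0
G(17) = mex{0,3,2,0,0} = 1
G(18) = mex{1,0,3,1,1} = 2
G(19) = mex{2,1,0,2,2} = 3
G(20) = mex{3,2,1,3,3} = 0
G(21) = mex{0,3,2,0,0} = 1
G(22) = mex{1,0,3,1,1} = 2
G(23) = mex{2,1,0,2,2} = 3
G(24) = mex{3,2,1,3,3} = 0
G(25) = mex{0,3,2,0,0} = 1
G(26) = mex{1,0,3,1,1} = 2
G_A(26) = 2.
Heap B, S = {2, 3, 5, 7}:
G(0) = 0
G(1) = mex{} = 0
G(2) = mex{0} = 1
G(3) = mex{0,0} = 1
G(4) = mex{1,0} = 2
G(5) = mex{1,1,0} = 2
G(6) = mex{2,1,0} = 3
G(7) = mex{2,2,1,0} = 3
G(8) = mex{3,2,1,0} = 4
G(9) = mex{3,3,2,1} = 0
G(10) = mex{4,3,2,1} = 0
G(11) = mex{0,4,3,2} = 1
G(12) = mex{0,0,3,2} = 1
G(13) = mex{1,0,4,3} = 2
G_B(13) = 2.
Combined Grundy value = 2 ⊕ 2 = 0.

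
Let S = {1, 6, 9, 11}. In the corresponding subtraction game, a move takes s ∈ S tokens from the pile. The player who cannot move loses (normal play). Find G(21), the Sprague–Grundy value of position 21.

2

G(0) = 0
G(1) = mex{0} = 1
G(2) = mex{1} = 0
G(3) = mex{0} = 1
G(4) = mex{1} = 0
G(5) = mex{0} = 1
G(6) = mex{1,0} = 2
G(7) = mex{2,1} = 0
G(8) = mex{0,0} = 1
G(9) = mex{1,1,0} = 2
G(10) = mex{2,0,1} = 3
G(11) = mex{3,1,0,0} = 2
G(12) = mex{2,2,1,1} = 0
G(13) = mex{0,0,0,0} = 1
G(14) = mex{1,1,1,1} = 0
G(15) = mex{0,2,2,0} = 1
G(16) = mex{1,3,0,1} = 2
G(17) = mex{2,2,1,2} = 0
G(18) = mex{0,0,2,0} = 1
G(19) = mex{1,1,3,1} = 0
G(20) = mex{0,0,2,2} = 1
G(21) = mex{1,1,0,3} = 2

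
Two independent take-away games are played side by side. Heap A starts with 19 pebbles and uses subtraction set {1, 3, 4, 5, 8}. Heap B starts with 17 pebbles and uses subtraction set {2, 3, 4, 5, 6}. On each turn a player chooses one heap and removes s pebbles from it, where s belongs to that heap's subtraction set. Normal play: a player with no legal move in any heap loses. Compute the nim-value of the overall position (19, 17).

1

Heap A, S = {1, 3, 4, 5, 8}:
G(0) = 0
G(1) = mex{0} = 1
G(2) = mex{1} = 0
G(3) = mex{0,0} = 1
G(4) = mex{1,1,0} = 2
G(5) = mex{2,0,1,0} = 3
G(6) = mex{3,1,0,1} = 2
G(7) = mex{2,2,1,0} = 3
G(8) = mex{3,3,2,1,0} = 4
G(9) = mex{4,2,3,2,1} = 0
G(10) = mex{0,3,2,3,0} = 1
G(11) = mex{1,4,3,2,1} = 0
G(12) = mex{0,0,4,3,2} = 1
G(13) = mex{1,1,0,4,3} = 2
G(14) = mex{2,0,1,0,2} = 3
G(15) = mex{3,1,0,1,3} = 2
G(16) = mex{2,2,1,0,4} = 3
G(17) = mex{3,3,2,1,0} = 4
G(18) = mex{4,2,3,2,1} = 0
G(19) = mex{0,3,2,3,0} = 1
G_A(19) = 1.
Heap B, S = {2, 3, 4, 5, 6}:
G(0) = 0
G(1) = mex{} = 0
G(2) = mex{0} = 1
G(3) = mex{0,0} = 1
G(4) = mex{1,0,0} = 2
G(5) = mex{1,1,0,0} = 2
G(6) = mex{2,1,1,0,0} = 3
G(7) = mex{2,2,1,1,0} = 3
G(8) = mex{3,2,2,1,1} = 0
G(9) = mex{3,3,2,2,1} = 0
G(10) = mex{0,3,3,2,2} = 1
G(11) = mex{0,0,3,3,2} = 1
G(12) = mex{1,0,0,3,3} = 2
G(13) = mex{1,1,0,0,3} = 2
G(14) = mex{2,1,1,0,0} = 3
G(15) = mex{2,2,1,1,0} = 3
G(16) = mex{3,2,2,1,1} = 0
G(17) = mex{3,3,2,2,1} = 0
G_B(17) = 0.
Combined Grundy value = 1 ⊕ 0 = 1.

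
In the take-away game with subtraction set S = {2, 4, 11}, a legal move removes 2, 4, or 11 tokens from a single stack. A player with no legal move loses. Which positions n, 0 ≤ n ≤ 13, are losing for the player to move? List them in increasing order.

0, 1, 6, 7, 13

n :  0  1  2  3  4  5  6  7  8  9 10 11 12 13
G :  0  0  1  1  2  2  0  0  1  1  2  2  3  0
P-positions are exactly the n with G(n) = 0.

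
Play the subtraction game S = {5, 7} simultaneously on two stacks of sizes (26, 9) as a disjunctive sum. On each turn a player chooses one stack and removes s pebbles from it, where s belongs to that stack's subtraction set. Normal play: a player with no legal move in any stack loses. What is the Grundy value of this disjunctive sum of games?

1

All stacks use S = {5, 7}:
n :  0  1  2  3  4  5  6  7  8  9 10 11 12 13 14 15 16 17 18 19 20 21 22 23 24 25 26
G :  0  0  0  0  0  1  1  1  1  1  2  2  0  0  0  0  0  1  1  1  1  1  2  2  0  0  0
Stack A: G(26) = 0.
Stack B: G(9) = 1.
Combined Grundy value = 0 ⊕ 1 = 1.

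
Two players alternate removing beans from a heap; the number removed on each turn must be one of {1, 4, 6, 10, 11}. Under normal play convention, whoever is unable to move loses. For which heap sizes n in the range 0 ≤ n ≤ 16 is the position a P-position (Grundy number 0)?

0, 2, 5, 7, 14

n :  0  1  2  3  4  5  6  7  8  9 10 11 12 13 14 15 16
G :  0  1  0  1  2  0  1  0  1  2  3  2  3  4  0  1  2
P-positions are exactly the n with G(n) = 0.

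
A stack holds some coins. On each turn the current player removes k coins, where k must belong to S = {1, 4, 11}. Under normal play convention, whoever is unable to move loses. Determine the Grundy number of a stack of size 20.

0

n :  0  1  2  3  4  5  6  7  8  9 10 11 12 13 14 15 16 17 18 19 20
G :  0  1  0  1  2  0  1  0  1  2  0  1  0  1  2  0  1  0  1  2  0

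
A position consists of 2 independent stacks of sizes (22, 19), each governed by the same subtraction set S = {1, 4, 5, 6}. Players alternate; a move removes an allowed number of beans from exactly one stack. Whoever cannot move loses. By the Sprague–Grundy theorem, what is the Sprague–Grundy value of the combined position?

All stacks use S = {1, 4, 5, 6}:
n :  0  1  2  3  4  5  6  7  8  9 10 11 12 13 14 15 16 17 18 19 20 21 22
G :  0  1  0  1  2  3  2  3  4  0  1  0  1  2  3  2  3  4  0  1  0  1  2
Stack A: G(22) = 2.
Stack B: G(19) = 1.
Combined Grundy value = 2 ⊕ 1 = 3.

3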